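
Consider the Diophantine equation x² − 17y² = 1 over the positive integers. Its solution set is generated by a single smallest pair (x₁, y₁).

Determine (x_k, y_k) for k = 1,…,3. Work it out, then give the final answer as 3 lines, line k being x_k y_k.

[4; 8] for √17; ℓ=1 ⇒ convergent index 1
step 0: (4, 1)  from 4·(1,0) + (0,1)
step 1: (33, 8)  from 8·(4,1) + (1,0)
fundamental: x₁=33, y₁=8  (since 1089 − 17·64 = 1)
(x_2, y_2) = (33·33 + 17·8·8, 33·8 + 8·33) = (2177, 528)
(x_3, y_3) = (33·2177 + 17·8·528, 33·528 + 8·2177) = (143649, 34840)

33 8
2177 528
143649 34840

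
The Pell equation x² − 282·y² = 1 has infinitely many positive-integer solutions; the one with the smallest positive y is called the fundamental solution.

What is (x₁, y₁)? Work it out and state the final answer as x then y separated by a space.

2351 140

[16; 1,3,1,4,1,3,1,32] for √282; ℓ=8 ⇒ convergent index 7
step 0: (16, 1)  from 16·(1,0) + (0,1)
…
step 2: (67, 4)  from 3·(17,1) + (16,1)
…
step 4: (403, 24)  from 4·(84,5) + (67,4)
step 5: (487, 29)  from 1·(403,24) + (84,5)
step 6: (1864, 111)  from 3·(487,29) + (403,24)
step 7: (2351, 140)  from 1·(1864,111) + (487,29)
→ (2351, 140).  Check: 2351²=5527201, 282·140²=5527200, difference 1.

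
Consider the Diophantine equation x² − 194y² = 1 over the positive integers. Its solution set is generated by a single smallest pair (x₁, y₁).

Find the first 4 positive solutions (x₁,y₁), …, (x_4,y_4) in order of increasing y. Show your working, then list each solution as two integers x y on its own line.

195 14
76049 5460
29658915 2129386
11566900801 830455080

√194 = [13; 1,12,1,26, …], period ℓ=4 (even) → k=3
step 0: (13, 1)  from 13·(1,0) + (0,1)
step 1: (14, 1)  from 1·(13,1) + (1,0)
step 2: (181, 13)  from 12·(14,1) + (13,1)
step 3: (195, 14)  from 1·(181,13) + (14,1)
→ (195, 14).  Check: 195²=38025, 194·14²=38024, difference 1.
k=2:  x_2 = 195·195+194·14·14 = 76049,  y_2 = 195·14+14·195 = 5460
k=3:  x_3 = 195·76049+194·14·5460 = 29658915,  y_3 = 195·5460+14·76049 = 2129386
k=4:  x_4 = 195·29658915+194·14·2129386 = 11566900801,  y_4 = 195·2129386+14·29658915 = 830455080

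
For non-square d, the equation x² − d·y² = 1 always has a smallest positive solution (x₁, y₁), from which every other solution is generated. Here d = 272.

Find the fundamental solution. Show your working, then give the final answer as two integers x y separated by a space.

33 2

√272 → a₀=16, period (2,32); ℓ=2 even so k=1
step 0: (16, 1)  from 16·(1,0) + (0,1)
step 1: (33, 2)  from 2·(16,1) + (1,0)
(x₁, y₁) = (33, 2);  33² − 272·2² = 1 ✓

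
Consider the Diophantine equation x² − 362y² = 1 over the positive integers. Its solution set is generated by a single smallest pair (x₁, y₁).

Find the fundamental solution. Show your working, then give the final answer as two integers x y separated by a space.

[19; 38] for √362; ℓ=1 ⇒ convergent index 1
k=0  a_k=19  p_k/q_k = 19/1
k=1  a_k=38  p_k/q_k = 723/38
(x₁, y₁) = (723, 38);  723² − 362·38² = 1 ✓

723 38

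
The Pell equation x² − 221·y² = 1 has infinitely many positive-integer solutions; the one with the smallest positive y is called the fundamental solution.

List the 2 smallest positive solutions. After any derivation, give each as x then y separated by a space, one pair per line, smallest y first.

1665 112
5544449 372960

[14; 1,6,2,6,1,28] for √221; ℓ=6 ⇒ convergent index 5
i=0: a=14 ⇒ p=14, q=1
i=1: a=1 ⇒ p=15, q=1
…
i=3: a=2 ⇒ p=223, q=15
i=4: a=6 ⇒ p=1442, q=97
i=5: a=1 ⇒ p=1665, q=112
→ (1665, 112).  Check: 1665²=2772225, 221·112²=2772224, difference 1.
k=2:  x_2 = 1665·1665+221·112·112 = 5544449,  y_2 = 1665·112+112·1665 = 372960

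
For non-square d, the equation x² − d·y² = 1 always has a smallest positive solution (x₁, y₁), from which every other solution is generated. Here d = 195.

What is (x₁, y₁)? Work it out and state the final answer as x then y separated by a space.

14 1

√195 → a₀=13, period (1,26); ℓ=2 even so k=1
step 0: (13, 1)  from 13·(1,0) + (0,1)
step 1: (14, 1)  from 1·(13,1) + (1,0)
→ (14, 1).  Check: 14²=196, 195·1²=195, difference 1.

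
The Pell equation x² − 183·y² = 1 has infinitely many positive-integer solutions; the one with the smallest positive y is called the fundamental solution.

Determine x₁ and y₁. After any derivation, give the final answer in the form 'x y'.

487 36

d=183: √d = [13; 1,1,8,1,1,26] (ℓ=6, even), read p_5/q_5
k=0  a_k=13  p_k/q_k = 13/1
…
k=2  a_k=1  p_k/q_k = 27/2
k=3  a_k=8  p_k/q_k = 230/17
k=4  a_k=1  p_k/q_k = 257/19
k=5  a_k=1  p_k/q_k = 487/36
(x₁, y₁) = (487, 36);  487² − 183·36² = 1 ✓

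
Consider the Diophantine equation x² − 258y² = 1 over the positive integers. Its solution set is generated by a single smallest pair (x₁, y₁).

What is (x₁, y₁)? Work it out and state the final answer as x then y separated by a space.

257 16

√258 → a₀=16, period (16,32); ℓ=2 even so k=1
i=0: a=16 ⇒ p=16, q=1
i=1: a=16 ⇒ p=257, q=16
→ (257, 16).  Check: 257²=66049, 258·16²=66048, difference 1.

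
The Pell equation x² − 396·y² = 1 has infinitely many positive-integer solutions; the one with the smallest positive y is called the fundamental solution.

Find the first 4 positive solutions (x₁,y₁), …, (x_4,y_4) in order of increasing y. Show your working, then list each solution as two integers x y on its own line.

√396 → a₀=19, period (1,8,1,38); ℓ=4 even so k=3
k=0  a_k=19  p_k/q_k = 19/1
…
k=2  a_k=8  p_k/q_k = 179/9
k=3  a_k=1  p_k/q_k = 199/10
(x₁, y₁) = (199, 10);  199² − 396·10² = 1 ✓
n=2: (199,10)∘(199,10) = (199·199+396·10·10, 199·10+10·199) = (79201,3980)
n=3: (79201,3980)∘(199,10) = (199·79201+396·10·3980, 199·3980+10·79201) = (31521799,1584030)
n=4: (31521799,1584030)∘(199,10) = (199·31521799+396·10·1584030, 199·1584030+10·31521799) = (12545596801,630439960)

199 10
79201 3980
31521799 1584030
12545596801 630439960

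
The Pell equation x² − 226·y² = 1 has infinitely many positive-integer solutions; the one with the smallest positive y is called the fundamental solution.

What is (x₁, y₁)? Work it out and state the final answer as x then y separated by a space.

√226 → a₀=15, period (30); ℓ=1 odd so k=1
i=0: a=15 ⇒ p=15, q=1
i=1: a=30 ⇒ p=451, q=30
(x₁, y₁) = (451, 30);  451² − 226·30² = 1 ✓

451 30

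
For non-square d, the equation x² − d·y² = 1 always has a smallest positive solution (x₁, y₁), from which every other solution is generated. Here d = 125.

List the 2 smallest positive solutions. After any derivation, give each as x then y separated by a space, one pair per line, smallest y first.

930249 83204
1730726404001 154800875592

[11; 5,1,1,5,22] for √125; ℓ=5 ⇒ convergent index 9
i=0: a=11 ⇒ p=11, q=1
i=1: a=5 ⇒ p=56, q=5
…
i=3: a=1 ⇒ p=123, q=11
…
i=8: a=1 ⇒ p=167761, q=15005
i=9: a=5 ⇒ p=930249, q=83204
fundamental: x₁=930249, y₁=83204  (since 865363202001 − 125·6922905616 = 1)
n=2: (930249,83204)∘(930249,83204) = (930249·930249+125·83204·83204, 930249·83204+83204·930249) = (1730726404001,154800875592)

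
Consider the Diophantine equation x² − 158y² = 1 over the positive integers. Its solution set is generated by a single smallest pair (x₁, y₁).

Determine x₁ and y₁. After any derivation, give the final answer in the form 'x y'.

7743 616

√158 = [12; 1,1,3,12,3,1,1,24, …], period ℓ=8 (even) → k=7
step 0: (12, 1)  from 12·(1,0) + (0,1)
step 1: (13, 1)  from 1·(12,1) + (1,0)
step 2: (25, 2)  from 1·(13,1) + (12,1)
step 3: (88, 7)  from 3·(25,2) + (13,1)
step 4: (1081, 86)  from 12·(88,7) + (25,2)
…
step 6: (4412, 351)  from 1·(3331,265) + (1081,86)
step 7: (7743, 616)  from 1·(4412,351) + (3331,265)
→ (7743, 616).  Check: 7743²=59954049, 158·616²=59954048, difference 1.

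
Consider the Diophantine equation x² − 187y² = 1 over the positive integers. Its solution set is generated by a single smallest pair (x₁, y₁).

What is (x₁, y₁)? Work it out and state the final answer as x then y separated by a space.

1682 123

[13; 1,2,13,2,1,26] for √187; ℓ=6 ⇒ convergent index 5
a_0=13:  p_0=13·1+0=13,  q_0=13·0+1=1
a_1=1:  p_1=1·13+1=14,  q_1=1·1+0=1
a_2=2:  p_2=2·14+13=41,  q_2=2·1+1=3
…
a_4=2:  p_4=2·547+41=1135,  q_4=2·40+3=83
a_5=1:  p_5=1·1135+547=1682,  q_5=1·83+40=123
(x₁, y₁) = (1682, 123);  1682² − 187·123² = 1 ✓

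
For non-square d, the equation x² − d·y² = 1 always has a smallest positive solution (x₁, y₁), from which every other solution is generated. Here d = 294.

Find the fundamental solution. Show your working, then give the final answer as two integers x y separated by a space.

4801 280

√294 → a₀=17, period (6,1,4,1,6,34); ℓ=6 even so k=5
i=0: a=17 ⇒ p=17, q=1
…
i=4: a=1 ⇒ p=703, q=41
i=5: a=6 ⇒ p=4801, q=280
fundamental: x₁=4801, y₁=280  (since 23049601 − 294·78400 = 1)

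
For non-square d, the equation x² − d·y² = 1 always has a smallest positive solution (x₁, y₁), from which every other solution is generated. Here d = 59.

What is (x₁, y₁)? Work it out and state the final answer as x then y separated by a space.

√59 = [7; 1,2,7,2,1,14, …], period ℓ=6 (even) → k=5
step 0: (7, 1)  from 7·(1,0) + (0,1)
step 1: (8, 1)  from 1·(7,1) + (1,0)
step 2: (23, 3)  from 2·(8,1) + (7,1)
step 3: (169, 22)  from 7·(23,3) + (8,1)
step 4: (361, 47)  from 2·(169,22) + (23,3)
step 5: (530, 69)  from 1·(361,47) + (169,22)
(x₁, y₁) = (530, 69);  530² − 59·69² = 1 ✓

530 69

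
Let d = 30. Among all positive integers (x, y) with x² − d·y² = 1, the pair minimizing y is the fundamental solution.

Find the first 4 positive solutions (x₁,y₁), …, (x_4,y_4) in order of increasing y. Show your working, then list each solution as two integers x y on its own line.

11 2
241 44
5291 966
116161 21208

√30 → a₀=5, period (2,10); ℓ=2 even so k=1
k=0  a_k=5  p_k/q_k = 5/1
k=1  a_k=2  p_k/q_k = 11/2
fundamental: x₁=11, y₁=2  (since 121 − 30·4 = 1)
k=2:  x_2 = 11·11+30·2·2 = 241,  y_2 = 11·2+2·11 = 44
k=3:  x_3 = 11·241+30·2·44 = 5291,  y_3 = 11·44+2·241 = 966
k=4:  x_4 = 11·5291+30·2·966 = 116161,  y_4 = 11·966+2·5291 = 21208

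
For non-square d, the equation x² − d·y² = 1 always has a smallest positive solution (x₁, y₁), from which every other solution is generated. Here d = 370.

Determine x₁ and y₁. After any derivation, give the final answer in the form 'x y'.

213859 11118

d=370: √d = [19; 4,4,38] (ℓ=3, odd), read p_5/q_5
step 0: (19, 1)  from 19·(1,0) + (0,1)
…
step 2: (327, 17)  from 4·(77,4) + (19,1)
step 3: (12503, 650)  from 38·(327,17) + (77,4)
step 4: (50339, 2617)  from 4·(12503,650) + (327,17)
step 5: (213859, 11118)  from 4·(50339,2617) + (12503,650)
(x₁, y₁) = (213859, 11118);  213859² − 370·11118² = 1 ✓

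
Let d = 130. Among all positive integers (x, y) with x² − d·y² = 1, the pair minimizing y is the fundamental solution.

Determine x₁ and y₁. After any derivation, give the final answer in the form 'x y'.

6499 570

√130 = [11; 2,2,22, …], period ℓ=3 (odd) → k=5
i=0: a=11 ⇒ p=11, q=1
i=1: a=2 ⇒ p=23, q=2
i=2: a=2 ⇒ p=57, q=5
i=3: a=22 ⇒ p=1277, q=112
i=4: a=2 ⇒ p=2611, q=229
i=5: a=2 ⇒ p=6499, q=570
fundamental: x₁=6499, y₁=570  (since 42237001 − 130·324900 = 1)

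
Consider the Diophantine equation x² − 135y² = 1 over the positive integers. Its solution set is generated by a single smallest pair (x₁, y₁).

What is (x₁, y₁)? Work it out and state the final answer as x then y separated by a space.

244 21

[11; 1,1,1,1,1,1,1,22] for √135; ℓ=8 ⇒ convergent index 7
i=0: a=11 ⇒ p=11, q=1
i=1: a=1 ⇒ p=12, q=1
i=2: a=1 ⇒ p=23, q=2
i=3: a=1 ⇒ p=35, q=3
…
i=5: a=1 ⇒ p=93, q=8
i=6: a=1 ⇒ p=151, q=13
i=7: a=1 ⇒ p=244, q=21
fundamental: x₁=244, y₁=21  (since 59536 − 135·441 = 1)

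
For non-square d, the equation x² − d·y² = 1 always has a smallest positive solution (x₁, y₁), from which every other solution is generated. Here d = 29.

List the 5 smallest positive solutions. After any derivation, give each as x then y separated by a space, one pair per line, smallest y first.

√29 = [5; 2,1,1,2,10, …], period ℓ=5 (odd) → k=9
k=0  a_k=5  p_k/q_k = 5/1
k=1  a_k=2  p_k/q_k = 11/2
k=2  a_k=1  p_k/q_k = 16/3
k=3  a_k=1  p_k/q_k = 27/5
k=4  a_k=2  p_k/q_k = 70/13
k=5  a_k=10  p_k/q_k = 727/135
k=6  a_k=2  p_k/q_k = 1524/283
k=7  a_k=1  p_k/q_k = 2251/418
k=8  a_k=1  p_k/q_k = 3775/701
k=9  a_k=2  p_k/q_k = 9801/1820
(x₁, y₁) = (9801, 1820);  9801² − 29·1820² = 1 ✓
k=2:  x_2 = 9801·9801+29·1820·1820 = 192119201,  y_2 = 9801·1820+1820·9801 = 35675640
k=3:  x_3 = 9801·192119201+29·1820·35675640 = 3765920568201,  y_3 = 9801·35675640+1820·192119201 = 699313893460
k=4:  x_4 = 9801·3765920568201+29·1820·699313893460 = 73819574785756801,  y_4 = 9801·699313893460+1820·3765920568201 = 13707950903927280
k=5:  x_5 = 9801·73819574785756801+29·1820·13707950903927280 = 1447011301184484245001,  y_5 = 9801·13707950903927280+1820·73819574785756801 = 268703252919468649100

9801 1820
192119201 35675640
3765920568201 699313893460
73819574785756801 13707950903927280
1447011301184484245001 268703252919468649100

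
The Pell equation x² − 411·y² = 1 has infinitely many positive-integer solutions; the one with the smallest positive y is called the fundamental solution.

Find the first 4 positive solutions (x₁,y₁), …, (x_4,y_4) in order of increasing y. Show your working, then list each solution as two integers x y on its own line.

49730 2453
4946145799 243975380
491943661118810 24265791292347
48928716529930696801 2413475601692857240

√411 → a₀=20, period (3,1,1,1,19,1,1,1,3,40); ℓ=10 even so k=9
i=0: a=20 ⇒ p=20, q=1
i=1: a=3 ⇒ p=61, q=3
…
i=4: a=1 ⇒ p=223, q=11
i=5: a=19 ⇒ p=4379, q=216
…
i=8: a=1 ⇒ p=13583, q=670
i=9: a=3 ⇒ p=49730, q=2453
→ (49730, 2453).  Check: 49730²=2473072900, 411·2453²=2473072899, difference 1.
k=2:  x_2 = 49730·49730+411·2453·2453 = 4946145799,  y_2 = 49730·2453+2453·49730 = 243975380
k=3:  x_3 = 49730·4946145799+411·2453·243975380 = 491943661118810,  y_3 = 49730·243975380+2453·4946145799 = 24265791292347
k=4:  x_4 = 49730·491943661118810+411·2453·24265791292347 = 48928716529930696801,  y_4 = 49730·24265791292347+2453·491943661118810 = 2413475601692857240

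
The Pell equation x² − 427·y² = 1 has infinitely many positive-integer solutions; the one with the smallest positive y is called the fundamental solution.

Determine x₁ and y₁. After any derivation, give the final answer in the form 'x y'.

√427 → a₀=20, period (1,1,1,40); ℓ=4 even so k=3
i=0: a=20 ⇒ p=20, q=1
…
i=2: a=1 ⇒ p=41, q=2
i=3: a=1 ⇒ p=62, q=3
(x₁, y₁) = (62, 3);  62² − 427·3² = 1 ✓

62 3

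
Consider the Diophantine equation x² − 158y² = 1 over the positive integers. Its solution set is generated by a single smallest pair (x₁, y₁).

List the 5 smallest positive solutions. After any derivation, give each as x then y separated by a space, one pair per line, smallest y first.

√158 = [12; 1,1,3,12,3,1,1,24, …], period ℓ=8 (even) → k=7
i=0: a=12 ⇒ p=12, q=1
…
i=5: a=3 ⇒ p=3331, q=265
i=6: a=1 ⇒ p=4412, q=351
i=7: a=1 ⇒ p=7743, q=616
(x₁, y₁) = (7743, 616);  7743² − 158·616² = 1 ✓
n=2: (7743,616)∘(7743,616) = (7743·7743+158·616·616, 7743·616+616·7743) = (119908097,9539376)
n=3: (119908097,9539376)∘(7743,616) = (7743·119908097+158·616·9539376, 7743·9539376+616·119908097) = (1856896782399,147726776120)
n=4: (1856896782399,147726776120)∘(7743,616) = (7743·1856896782399+158·616·147726776120, 7743·147726776120+616·1856896782399) = (28755903452322817,2287696845454944)
n=5: (28755903452322817,2287696845454944)∘(7743,616) = (7743·28755903452322817+158·616·2287696845454944, 7743·2287696845454944+616·28755903452322817) = (445313919005774361663,35427273200988486664)

7743 616
119908097 9539376
1856896782399 147726776120
28755903452322817 2287696845454944
445313919005774361663 35427273200988486664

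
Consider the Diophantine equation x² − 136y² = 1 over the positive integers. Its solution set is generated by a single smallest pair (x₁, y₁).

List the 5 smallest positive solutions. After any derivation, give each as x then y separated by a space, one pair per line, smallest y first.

35 3
2449 210
171395 14697
11995201 1028580
839492675 71985903

√136 → a₀=11, period (1,1,1,22); ℓ=4 even so k=3
step 0: (11, 1)  from 11·(1,0) + (0,1)
step 1: (12, 1)  from 1·(11,1) + (1,0)
step 2: (23, 2)  from 1·(12,1) + (11,1)
step 3: (35, 3)  from 1·(23,2) + (12,1)
fundamental: x₁=35, y₁=3  (since 1225 − 136·9 = 1)
(x_2, y_2) = (35·35 + 136·3·3, 35·3 + 3·35) = (2449, 210)
(x_3, y_3) = (35·2449 + 136·3·210, 35·210 + 3·2449) = (171395, 14697)
(x_4, y_4) = (35·171395 + 136·3·14697, 35·14697 + 3·171395) = (11995201, 1028580)
(x_5, y_5) = (35·11995201 + 136·3·1028580, 35·1028580 + 3·11995201) = (839492675, 71985903)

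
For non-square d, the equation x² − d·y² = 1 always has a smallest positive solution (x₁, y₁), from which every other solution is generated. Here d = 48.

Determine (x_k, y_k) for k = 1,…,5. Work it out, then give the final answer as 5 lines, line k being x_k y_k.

7 1
97 14
1351 195
18817 2716
262087 37829

[6; 1,12] for √48; ℓ=2 ⇒ convergent index 1
step 0: (6, 1)  from 6·(1,0) + (0,1)
step 1: (7, 1)  from 1·(6,1) + (1,0)
→ (7, 1).  Check: 7²=49, 48·1²=48, difference 1.
(x_2, y_2) = (7·7 + 48·1·1, 7·1 + 1·7) = (97, 14)
(x_3, y_3) = (7·97 + 48·1·14, 7·14 + 1·97) = (1351, 195)
(x_4, y_4) = (7·1351 + 48·1·195, 7·195 + 1·1351) = (18817, 2716)
(x_5, y_5) = (7·18817 + 48·1·2716, 7·2716 + 1·18817) = (262087, 37829)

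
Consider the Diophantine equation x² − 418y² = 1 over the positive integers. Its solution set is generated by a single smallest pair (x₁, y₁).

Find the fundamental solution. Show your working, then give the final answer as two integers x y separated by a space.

33857 1656

[20; 2,4,20,4,2,40] for √418; ℓ=6 ⇒ convergent index 5
k=0  a_k=20  p_k/q_k = 20/1
k=1  a_k=2  p_k/q_k = 41/2
k=2  a_k=4  p_k/q_k = 184/9
k=3  a_k=20  p_k/q_k = 3721/182
k=4  a_k=4  p_k/q_k = 15068/737
k=5  a_k=2  p_k/q_k = 33857/1656
→ (33857, 1656).  Check: 33857²=1146296449, 418·1656²=1146296448, difference 1.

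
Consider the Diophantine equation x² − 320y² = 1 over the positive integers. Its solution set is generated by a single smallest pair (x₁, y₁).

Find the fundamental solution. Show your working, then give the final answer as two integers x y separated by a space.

√320 = [17; 1,7,1,34, …], period ℓ=4 (even) → k=3
step 0: (17, 1)  from 17·(1,0) + (0,1)
…
step 2: (143, 8)  from 7·(18,1) + (17,1)
step 3: (161, 9)  from 1·(143,8) + (18,1)
→ (161, 9).  Check: 161²=25921, 320·9²=25920, difference 1.

161 9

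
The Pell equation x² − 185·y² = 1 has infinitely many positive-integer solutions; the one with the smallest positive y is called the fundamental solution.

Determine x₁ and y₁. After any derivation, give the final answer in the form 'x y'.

9249 680

d=185: √d = [13; 1,1,1,1,26] (ℓ=5, odd), read p_9/q_9
step 0: (13, 1)  from 13·(1,0) + (0,1)
…
step 2: (27, 2)  from 1·(14,1) + (13,1)
step 3: (41, 3)  from 1·(27,2) + (14,1)
…
step 6: (1877, 138)  from 1·(1809,133) + (68,5)
step 7: (3686, 271)  from 1·(1877,138) + (1809,133)
step 8: (5563, 409)  from 1·(3686,271) + (1877,138)
step 9: (9249, 680)  from 1·(5563,409) + (3686,271)
fundamental: x₁=9249, y₁=680  (since 85544001 − 185·462400 = 1)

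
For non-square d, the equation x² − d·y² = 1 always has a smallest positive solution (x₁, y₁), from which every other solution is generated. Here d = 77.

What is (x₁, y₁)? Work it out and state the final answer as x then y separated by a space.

351 40

[8; 1,3,2,3,1,16] for √77; ℓ=6 ⇒ convergent index 5
i=0: a=8 ⇒ p=8, q=1
…
i=2: a=3 ⇒ p=35, q=4
i=3: a=2 ⇒ p=79, q=9
i=4: a=3 ⇒ p=272, q=31
i=5: a=1 ⇒ p=351, q=40
fundamental: x₁=351, y₁=40  (since 123201 − 77·1600 = 1)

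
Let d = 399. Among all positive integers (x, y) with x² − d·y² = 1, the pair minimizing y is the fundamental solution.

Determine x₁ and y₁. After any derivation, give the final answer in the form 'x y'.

20 1

d=399: √d = [19; 1,38] (ℓ=2, even), read p_1/q_1
step 0: (19, 1)  from 19·(1,0) + (0,1)
step 1: (20, 1)  from 1·(19,1) + (1,0)
fundamental: x₁=20, y₁=1  (since 400 − 399·1 = 1)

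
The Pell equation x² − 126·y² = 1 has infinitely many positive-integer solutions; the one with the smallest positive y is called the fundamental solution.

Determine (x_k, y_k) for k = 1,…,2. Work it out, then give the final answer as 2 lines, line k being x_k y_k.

449 40
403201 35920

[11; 4,2,4,22] for √126; ℓ=4 ⇒ convergent index 3
step 0: (11, 1)  from 11·(1,0) + (0,1)
step 1: (45, 4)  from 4·(11,1) + (1,0)
step 2: (101, 9)  from 2·(45,4) + (11,1)
step 3: (449, 40)  from 4·(101,9) + (45,4)
fundamental: x₁=449, y₁=40  (since 201601 − 126·1600 = 1)
(449+40√126)^2 = 403201 + 35920√126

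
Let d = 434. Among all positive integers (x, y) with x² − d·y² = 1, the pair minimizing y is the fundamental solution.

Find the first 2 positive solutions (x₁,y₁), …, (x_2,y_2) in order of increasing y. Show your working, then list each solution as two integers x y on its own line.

125 6
31249 1500

[20; 1,4,1,40] for √434; ℓ=4 ⇒ convergent index 3
step 0: (20, 1)  from 20·(1,0) + (0,1)
…
step 2: (104, 5)  from 4·(21,1) + (20,1)
step 3: (125, 6)  from 1·(104,5) + (21,1)
→ (125, 6).  Check: 125²=15625, 434·6²=15624, difference 1.
n=2: (125,6)∘(125,6) = (125·125+434·6·6, 125·6+6·125) = (31249,1500)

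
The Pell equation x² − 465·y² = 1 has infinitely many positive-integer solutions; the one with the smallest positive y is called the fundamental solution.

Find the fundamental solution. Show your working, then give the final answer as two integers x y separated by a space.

15871 736

√465 → a₀=21, period (1,1,3,2,2,2,3,1,1,42); ℓ=10 even so k=9
step 0: (21, 1)  from 21·(1,0) + (0,1)
…
step 4: (345, 16)  from 2·(151,7) + (43,2)
…
step 8: (8949, 415)  from 1·(6922,321) + (2027,94)
step 9: (15871, 736)  from 1·(8949,415) + (6922,321)
(x₁, y₁) = (15871, 736);  15871² − 465·736² = 1 ✓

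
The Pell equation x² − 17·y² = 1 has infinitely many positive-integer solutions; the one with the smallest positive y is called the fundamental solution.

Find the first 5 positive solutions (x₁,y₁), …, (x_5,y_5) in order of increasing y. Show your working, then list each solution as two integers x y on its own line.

33 8
2177 528
143649 34840
9478657 2298912
625447713 151693352

√17 = [4; 8, …], period ℓ=1 (odd) → k=1
a_0=4:  p_0=4·1+0=4,  q_0=4·0+1=1
a_1=8:  p_1=8·4+1=33,  q_1=8·1+0=8
fundamental: x₁=33, y₁=8  (since 1089 − 17·64 = 1)
(33+8√17)^2 = 2177 + 528√17
(33+8√17)^3 = 143649 + 34840√17
(33+8√17)^4 = 9478657 + 2298912√17
(33+8√17)^5 = 625447713 + 151693352√17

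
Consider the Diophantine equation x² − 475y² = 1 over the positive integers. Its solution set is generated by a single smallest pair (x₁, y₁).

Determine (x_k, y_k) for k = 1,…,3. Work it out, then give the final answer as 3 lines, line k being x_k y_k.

57799 2652
6681448801 306565896
772362118440199 35438404443156

√475 = [21; 1,3,1,6,2,6,1,3,1,42, …], period ℓ=10 (even) → k=9
k=0  a_k=21  p_k/q_k = 21/1
…
k=3  a_k=1  p_k/q_k = 109/5
…
k=8  a_k=3  p_k/q_k = 45921/2107
k=9  a_k=1  p_k/q_k = 57799/2652
fundamental: x₁=57799, y₁=2652  (since 3340724401 − 475·7033104 = 1)
(x_2, y_2) = (57799·57799 + 475·2652·2652, 57799·2652 + 2652·57799) = (6681448801, 306565896)
(x_3, y_3) = (57799·6681448801 + 475·2652·306565896, 57799·306565896 + 2652·6681448801) = (772362118440199, 35438404443156)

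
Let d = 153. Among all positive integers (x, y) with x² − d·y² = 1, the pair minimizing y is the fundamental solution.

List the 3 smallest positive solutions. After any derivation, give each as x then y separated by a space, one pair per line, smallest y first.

2177 176
9478657 766304
41270070401 3336487440

√153 → a₀=12, period (2,1,2,2,2,1,2,24); ℓ=8 even so k=7
a_0=12:  p_0=12·1+0=12,  q_0=12·0+1=1
a_1=2:  p_1=2·12+1=25,  q_1=2·1+0=2
a_2=1:  p_2=1·25+12=37,  q_2=1·2+1=3
a_3=2:  p_3=2·37+25=99,  q_3=2·3+2=8
a_4=2:  p_4=2·99+37=235,  q_4=2·8+3=19
a_5=2:  p_5=2·235+99=569,  q_5=2·19+8=46
a_6=1:  p_6=1·569+235=804,  q_6=1·46+19=65
a_7=2:  p_7=2·804+569=2177,  q_7=2·65+46=176
→ (2177, 176).  Check: 2177²=4739329, 153·176²=4739328, difference 1.
(2177+176√153)^2 = 9478657 + 766304√153
(2177+176√153)^3 = 41270070401 + 3336487440√153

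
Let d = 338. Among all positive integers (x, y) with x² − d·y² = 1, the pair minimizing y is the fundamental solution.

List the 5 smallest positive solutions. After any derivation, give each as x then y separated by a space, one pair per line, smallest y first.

d=338: √d = [18; 2,1,1,2,36] (ℓ=5, odd), read p_9/q_9
i=0: a=18 ⇒ p=18, q=1
i=1: a=2 ⇒ p=37, q=2
…
i=5: a=36 ⇒ p=8696, q=473
i=6: a=2 ⇒ p=17631, q=959
i=7: a=1 ⇒ p=26327, q=1432
i=8: a=1 ⇒ p=43958, q=2391
i=9: a=2 ⇒ p=114243, q=6214
→ (114243, 6214).  Check: 114243²=13051463049, 338·6214²=13051463048, difference 1.
k=2:  x_2 = 114243·114243+338·6214·6214 = 26102926097,  y_2 = 114243·6214+6214·114243 = 1419812004
k=3:  x_3 = 114243·26102926097+338·6214·1419812004 = 5964153172084899,  y_3 = 114243·1419812004+6214·26102926097 = 324407165539730
k=4:  x_4 = 114243·5964153172084899+338·6214·324407165539730 = 1362725501650887306817,  y_4 = 114243·324407165539730+6214·5964153172084899 = 74122495624090936776
k=5:  x_5 = 114243·1362725501650887306817+338·6214·74122495624090936776 = 311363698964240484013304163,  y_5 = 114243·74122495624090936776+6214·1362725501650887306817 = 16935952534841634614661406

114243 6214
26102926097 1419812004
5964153172084899 324407165539730
1362725501650887306817 74122495624090936776
311363698964240484013304163 16935952534841634614661406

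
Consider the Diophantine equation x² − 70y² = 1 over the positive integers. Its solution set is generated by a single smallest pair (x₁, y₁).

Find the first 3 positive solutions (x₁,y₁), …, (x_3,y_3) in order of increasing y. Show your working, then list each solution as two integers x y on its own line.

d=70: √d = [8; 2,1,2,1,2,16] (ℓ=6, even), read p_5/q_5
k=0  a_k=8  p_k/q_k = 8/1
…
k=3  a_k=2  p_k/q_k = 67/8
k=4  a_k=1  p_k/q_k = 92/11
k=5  a_k=2  p_k/q_k = 251/30
→ (251, 30).  Check: 251²=63001, 70·30²=63000, difference 1.
(251+30√70)^2 = 126001 + 15060√70
(251+30√70)^3 = 63252251 + 7560090√70

251 30
126001 15060
63252251 7560090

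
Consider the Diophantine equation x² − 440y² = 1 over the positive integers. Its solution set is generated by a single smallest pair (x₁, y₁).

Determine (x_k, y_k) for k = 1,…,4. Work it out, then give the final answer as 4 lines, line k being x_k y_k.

d=440: √d = [20; 1,40] (ℓ=2, even), read p_1/q_1
a_0=20:  p_0=20·1+0=20,  q_0=20·0+1=1
a_1=1:  p_1=1·20+1=21,  q_1=1·1+0=1
→ (21, 1).  Check: 21²=441, 440·1²=440, difference 1.
n=2: (21,1)∘(21,1) = (21·21+440·1·1, 21·1+1·21) = (881,42)
n=3: (881,42)∘(21,1) = (21·881+440·1·42, 21·42+1·881) = (36981,1763)
n=4: (36981,1763)∘(21,1) = (21·36981+440·1·1763, 21·1763+1·36981) = (1552321,74004)

21 1
881 42
36981 1763
1552321 74004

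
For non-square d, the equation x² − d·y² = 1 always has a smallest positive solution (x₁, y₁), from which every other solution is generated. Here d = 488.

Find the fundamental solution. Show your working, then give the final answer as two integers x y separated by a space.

√488 → a₀=22, period (11,44); ℓ=2 even so k=1
i=0: a=22 ⇒ p=22, q=1
i=1: a=11 ⇒ p=243, q=11
→ (243, 11).  Check: 243²=59049, 488·11²=59048, difference 1.

243 11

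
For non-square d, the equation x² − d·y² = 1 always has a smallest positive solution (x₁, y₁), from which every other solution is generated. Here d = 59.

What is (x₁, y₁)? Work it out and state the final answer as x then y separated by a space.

√59 = [7; 1,2,7,2,1,14, …], period ℓ=6 (even) → k=5
i=0: a=7 ⇒ p=7, q=1
…
i=2: a=2 ⇒ p=23, q=3
i=3: a=7 ⇒ p=169, q=22
i=4: a=2 ⇒ p=361, q=47
i=5: a=1 ⇒ p=530, q=69
(x₁, y₁) = (530, 69);  530² − 59·69² = 1 ✓

530 69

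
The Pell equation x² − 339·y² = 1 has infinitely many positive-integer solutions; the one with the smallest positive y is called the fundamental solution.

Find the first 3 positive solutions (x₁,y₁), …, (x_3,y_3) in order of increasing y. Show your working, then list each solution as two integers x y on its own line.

97970 5321
19196241799 1042596740
3761311617998090 204286405230279

√339 = [18; 2,2,2,1,17,1,2,2,2,36, …], period ℓ=10 (even) → k=9
step 0: (18, 1)  from 18·(1,0) + (0,1)
…
step 6: (5855, 318)  from 1·(5542,301) + (313,17)
…
step 8: (40359, 2192)  from 2·(17252,937) + (5855,318)
step 9: (97970, 5321)  from 2·(40359,2192) + (17252,937)
→ (97970, 5321).  Check: 97970²=9598120900, 339·5321²=9598120899, difference 1.
(97970+5321√339)^2 = 19196241799 + 1042596740√339
(97970+5321√339)^3 = 3761311617998090 + 204286405230279√339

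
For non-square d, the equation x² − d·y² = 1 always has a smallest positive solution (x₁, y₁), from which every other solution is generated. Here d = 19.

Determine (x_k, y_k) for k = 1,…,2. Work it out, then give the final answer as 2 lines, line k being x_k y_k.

170 39
57799 13260

[4; 2,1,3,1,2,8] for √19; ℓ=6 ⇒ convergent index 5
k=0  a_k=4  p_k/q_k = 4/1
k=1  a_k=2  p_k/q_k = 9/2
k=2  a_k=1  p_k/q_k = 13/3
…
k=4  a_k=1  p_k/q_k = 61/14
k=5  a_k=2  p_k/q_k = 170/39
→ (170, 39).  Check: 170²=28900, 19·39²=28899, difference 1.
(170+39√19)^2 = 57799 + 13260√19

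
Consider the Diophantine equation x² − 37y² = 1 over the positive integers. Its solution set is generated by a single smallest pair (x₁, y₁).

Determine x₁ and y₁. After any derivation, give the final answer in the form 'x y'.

d=37: √d = [6; 12] (ℓ=1, odd), read p_1/q_1
k=0  a_k=6  p_k/q_k = 6/1
k=1  a_k=12  p_k/q_k = 73/12
(x₁, y₁) = (73, 12);  73² − 37·12² = 1 ✓

73 12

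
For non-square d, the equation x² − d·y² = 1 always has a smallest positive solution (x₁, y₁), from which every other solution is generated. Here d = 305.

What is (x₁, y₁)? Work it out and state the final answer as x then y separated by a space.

489 28

√305 = [17; 2,6,2,34, …], period ℓ=4 (even) → k=3
a_0=17:  p_0=17·1+0=17,  q_0=17·0+1=1
a_1=2:  p_1=2·17+1=35,  q_1=2·1+0=2
a_2=6:  p_2=6·35+17=227,  q_2=6·2+1=13
a_3=2:  p_3=2·227+35=489,  q_3=2·13+2=28
→ (489, 28).  Check: 489²=239121, 305·28²=239120, difference 1.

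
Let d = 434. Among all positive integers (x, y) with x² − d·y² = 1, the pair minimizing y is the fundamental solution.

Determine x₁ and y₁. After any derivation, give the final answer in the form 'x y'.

125 6

[20; 1,4,1,40] for √434; ℓ=4 ⇒ convergent index 3
i=0: a=20 ⇒ p=20, q=1
i=1: a=1 ⇒ p=21, q=1
i=2: a=4 ⇒ p=104, q=5
i=3: a=1 ⇒ p=125, q=6
→ (125, 6).  Check: 125²=15625, 434·6²=15624, difference 1.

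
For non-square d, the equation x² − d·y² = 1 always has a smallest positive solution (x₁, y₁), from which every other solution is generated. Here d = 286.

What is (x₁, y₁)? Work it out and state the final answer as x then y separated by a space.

561835 33222

√286 → a₀=16, period (1,10,3,3,2,3,3,10,1,32); ℓ=10 even so k=9
k=0  a_k=16  p_k/q_k = 16/1
k=1  a_k=1  p_k/q_k = 17/1
k=2  a_k=10  p_k/q_k = 186/11
…
k=4  a_k=3  p_k/q_k = 1911/113
k=5  a_k=2  p_k/q_k = 4397/260
k=6  a_k=3  p_k/q_k = 15102/893
…
k=8  a_k=10  p_k/q_k = 512132/30283
k=9  a_k=1  p_k/q_k = 561835/33222
fundamental: x₁=561835, y₁=33222  (since 315658567225 − 286·1103701284 = 1)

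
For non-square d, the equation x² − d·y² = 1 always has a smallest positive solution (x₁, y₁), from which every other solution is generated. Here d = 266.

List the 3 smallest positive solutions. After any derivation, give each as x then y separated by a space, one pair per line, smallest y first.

685 42
938449 57540
1285674445 78829758

√266 = [16; 3,4,3,32, …], period ℓ=4 (even) → k=3
i=0: a=16 ⇒ p=16, q=1
…
i=2: a=4 ⇒ p=212, q=13
i=3: a=3 ⇒ p=685, q=42
→ (685, 42).  Check: 685²=469225, 266·42²=469224, difference 1.
(x_2, y_2) = (685·685 + 266·42·42, 685·42 + 42·685) = (938449, 57540)
(x_3, y_3) = (685·938449 + 266·42·57540, 685·57540 + 42·938449) = (1285674445, 78829758)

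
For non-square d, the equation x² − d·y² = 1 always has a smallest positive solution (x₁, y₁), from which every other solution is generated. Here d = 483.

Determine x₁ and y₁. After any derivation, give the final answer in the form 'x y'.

22 1

√483 = [21; 1,42, …], period ℓ=2 (even) → k=1
k=0  a_k=21  p_k/q_k = 21/1
k=1  a_k=1  p_k/q_k = 22/1
fundamental: x₁=22, y₁=1  (since 484 − 483·1 = 1)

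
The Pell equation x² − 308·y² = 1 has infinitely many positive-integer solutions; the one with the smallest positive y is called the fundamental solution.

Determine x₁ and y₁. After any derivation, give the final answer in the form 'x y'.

[17; 1,1,4,1,1,34] for √308; ℓ=6 ⇒ convergent index 5
a_0=17:  p_0=17·1+0=17,  q_0=17·0+1=1
a_1=1:  p_1=1·17+1=18,  q_1=1·1+0=1
…
a_4=1:  p_4=1·158+35=193,  q_4=1·9+2=11
a_5=1:  p_5=1·193+158=351,  q_5=1·11+9=20
fundamental: x₁=351, y₁=20  (since 123201 − 308·400 = 1)

351 20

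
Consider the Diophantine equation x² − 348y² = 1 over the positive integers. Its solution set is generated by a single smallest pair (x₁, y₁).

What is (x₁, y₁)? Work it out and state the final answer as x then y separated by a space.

d=348: √d = [18; 1,1,1,8,1,1,1,36] (ℓ=8, even), read p_7/q_7
i=0: a=18 ⇒ p=18, q=1
i=1: a=1 ⇒ p=19, q=1
i=2: a=1 ⇒ p=37, q=2
…
i=4: a=8 ⇒ p=485, q=26
…
i=6: a=1 ⇒ p=1026, q=55
i=7: a=1 ⇒ p=1567, q=84
fundamental: x₁=1567, y₁=84  (since 2455489 − 348·7056 = 1)

1567 84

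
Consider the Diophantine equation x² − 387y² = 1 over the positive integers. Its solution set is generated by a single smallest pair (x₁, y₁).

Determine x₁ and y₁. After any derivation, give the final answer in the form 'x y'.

3482 177

√387 → a₀=19, period (1,2,19,2,1,38); ℓ=6 even so k=5
k=0  a_k=19  p_k/q_k = 19/1
k=1  a_k=1  p_k/q_k = 20/1
…
k=4  a_k=2  p_k/q_k = 2341/119
k=5  a_k=1  p_k/q_k = 3482/177
fundamental: x₁=3482, y₁=177  (since 12124324 − 387·31329 = 1)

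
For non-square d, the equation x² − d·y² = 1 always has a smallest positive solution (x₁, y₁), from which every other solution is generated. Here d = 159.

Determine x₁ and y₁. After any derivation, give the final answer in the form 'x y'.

1324 105

√159 = [12; 1,1,1,1,3,1,1,1,1,24, …], period ℓ=10 (even) → k=9
a_0=12:  p_0=12·1+0=12,  q_0=12·0+1=1
…
a_6=1:  p_6=1·227+63=290,  q_6=1·18+5=23
…
a_8=1:  p_8=1·517+290=807,  q_8=1·41+23=64
a_9=1:  p_9=1·807+517=1324,  q_9=1·64+41=105
fundamental: x₁=1324, y₁=105  (since 1752976 − 159·11025 = 1)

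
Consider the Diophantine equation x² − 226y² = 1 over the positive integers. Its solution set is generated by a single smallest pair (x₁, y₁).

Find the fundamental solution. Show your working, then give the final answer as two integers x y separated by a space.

451 30

[15; 30] for √226; ℓ=1 ⇒ convergent index 1
k=0  a_k=15  p_k/q_k = 15/1
k=1  a_k=30  p_k/q_k = 451/30
fundamental: x₁=451, y₁=30  (since 203401 − 226·900 = 1)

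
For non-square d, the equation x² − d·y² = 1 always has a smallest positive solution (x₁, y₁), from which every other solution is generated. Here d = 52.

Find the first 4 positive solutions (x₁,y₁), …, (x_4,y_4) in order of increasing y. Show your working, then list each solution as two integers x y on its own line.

649 90
842401 116820
1093435849 151632270
1419278889601 196818569640

√52 = [7; 4,1,2,1,4,14, …], period ℓ=6 (even) → k=5
a_0=7:  p_0=7·1+0=7,  q_0=7·0+1=1
a_1=4:  p_1=4·7+1=29,  q_1=4·1+0=4
…
a_4=1:  p_4=1·101+36=137,  q_4=1·14+5=19
a_5=4:  p_5=4·137+101=649,  q_5=4·19+14=90
(x₁, y₁) = (649, 90);  649² − 52·90² = 1 ✓
(x_2, y_2) = (649·649 + 52·90·90, 649·90 + 90·649) = (842401, 116820)
(x_3, y_3) = (649·842401 + 52·90·116820, 649·116820 + 90·842401) = (1093435849, 151632270)
(x_4, y_4) = (649·1093435849 + 52·90·151632270, 649·151632270 + 90·1093435849) = (1419278889601, 196818569640)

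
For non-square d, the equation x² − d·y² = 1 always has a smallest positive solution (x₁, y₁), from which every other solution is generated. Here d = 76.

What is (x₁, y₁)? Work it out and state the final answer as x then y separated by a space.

√76 = [8; 1,2,1,1,5,4,5,1,1,2,1,16, …], period ℓ=12 (even) → k=11
i=0: a=8 ⇒ p=8, q=1
i=1: a=1 ⇒ p=9, q=1
…
i=5: a=5 ⇒ p=340, q=39
i=6: a=4 ⇒ p=1421, q=163
i=7: a=5 ⇒ p=7445, q=854
…
i=9: a=1 ⇒ p=16311, q=1871
i=10: a=2 ⇒ p=41488, q=4759
i=11: a=1 ⇒ p=57799, q=6630
fundamental: x₁=57799, y₁=6630  (since 3340724401 − 76·43956900 = 1)

57799 6630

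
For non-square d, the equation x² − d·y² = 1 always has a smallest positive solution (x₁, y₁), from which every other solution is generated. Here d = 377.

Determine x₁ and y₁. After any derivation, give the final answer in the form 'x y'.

233 12

√377 = [19; 2,2,2,38, …], period ℓ=4 (even) → k=3
k=0  a_k=19  p_k/q_k = 19/1
…
k=2  a_k=2  p_k/q_k = 97/5
k=3  a_k=2  p_k/q_k = 233/12
(x₁, y₁) = (233, 12);  233² − 377·12² = 1 ✓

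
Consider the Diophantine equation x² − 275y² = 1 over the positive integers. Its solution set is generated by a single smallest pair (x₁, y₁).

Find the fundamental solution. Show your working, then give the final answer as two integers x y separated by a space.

199 12

√275 = [16; 1,1,2,1,1,32, …], period ℓ=6 (even) → k=5
step 0: (16, 1)  from 16·(1,0) + (0,1)
…
step 4: (116, 7)  from 1·(83,5) + (33,2)
step 5: (199, 12)  from 1·(116,7) + (83,5)
fundamental: x₁=199, y₁=12  (since 39601 − 275·144 = 1)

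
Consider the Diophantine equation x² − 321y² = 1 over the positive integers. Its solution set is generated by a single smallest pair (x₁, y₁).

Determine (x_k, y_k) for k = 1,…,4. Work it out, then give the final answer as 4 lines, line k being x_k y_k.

215 12
92449 5160
39752855 2218788
17093635201 954073680

d=321: √d = [17; 1,10,1,34] (ℓ=4, even), read p_3/q_3
step 0: (17, 1)  from 17·(1,0) + (0,1)
…
step 2: (197, 11)  from 10·(18,1) + (17,1)
step 3: (215, 12)  from 1·(197,11) + (18,1)
fundamental: x₁=215, y₁=12  (since 46225 − 321·144 = 1)
n=2: (215,12)∘(215,12) = (215·215+321·12·12, 215·12+12·215) = (92449,5160)
n=3: (92449,5160)∘(215,12) = (215·92449+321·12·5160, 215·5160+12·92449) = (39752855,2218788)
n=4: (39752855,2218788)∘(215,12) = (215·39752855+321·12·2218788, 215·2218788+12·39752855) = (17093635201,954073680)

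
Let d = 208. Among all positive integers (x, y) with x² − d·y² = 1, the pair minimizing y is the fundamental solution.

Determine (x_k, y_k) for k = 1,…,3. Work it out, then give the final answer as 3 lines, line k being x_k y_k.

649 45
842401 58410
1093435849 75816135

[14; 2,2,1,2,2,28] for √208; ℓ=6 ⇒ convergent index 5
k=0  a_k=14  p_k/q_k = 14/1
…
k=2  a_k=2  p_k/q_k = 72/5
k=3  a_k=1  p_k/q_k = 101/7
k=4  a_k=2  p_k/q_k = 274/19
k=5  a_k=2  p_k/q_k = 649/45
fundamental: x₁=649, y₁=45  (since 421201 − 208·2025 = 1)
(x_2, y_2) = (649·649 + 208·45·45, 649·45 + 45·649) = (842401, 58410)
(x_3, y_3) = (649·842401 + 208·45·58410, 649·58410 + 45·842401) = (1093435849, 75816135)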